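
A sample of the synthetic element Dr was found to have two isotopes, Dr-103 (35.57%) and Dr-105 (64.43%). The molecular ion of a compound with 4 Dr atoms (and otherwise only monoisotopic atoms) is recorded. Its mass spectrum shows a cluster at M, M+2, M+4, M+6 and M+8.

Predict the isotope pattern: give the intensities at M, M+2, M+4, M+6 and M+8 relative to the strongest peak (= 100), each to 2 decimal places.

The 4 Dr atoms are independent, so intensities follow the terms of (0.3557 + 0.6443)^4.
P(M) = 0.3557^4 = 0.016008
P(M+2) = 4 × 0.3557^3 × 0.6443^1 = 0.115984
P(M+4) = 6 × 0.3557^2 × 0.6443^2 = 0.315134
P(M+6) = 4 × 0.3557^1 × 0.6443^3 = 0.380547
P(M+8) = 0.6443^4 = 0.172327
The M+6 peak is largest (0.380547); scaling to 100 gives 4.21 : 30.48 : 82.81 : 100.00 : 45.28.

4.21 : 30.48 : 82.81 : 100.00 : 45.28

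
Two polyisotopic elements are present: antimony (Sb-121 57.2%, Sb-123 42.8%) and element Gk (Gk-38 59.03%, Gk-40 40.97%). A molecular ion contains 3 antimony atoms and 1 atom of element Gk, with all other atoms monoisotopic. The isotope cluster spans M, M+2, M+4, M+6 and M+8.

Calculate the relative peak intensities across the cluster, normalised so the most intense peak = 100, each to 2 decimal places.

Antimony pattern (n=3): 0.18714925 : 0.42010426 : 0.31434374 : 0.07840275
Element Gk pattern (n=1): 0.5903 : 0.4097
Convolve the two distributions (both contribute in 2-u steps):
  M: 0.18714925×0.5903 = 0.110474
  M+2: 0.18714925×0.4097 + 0.42010426×0.5903 = 0.324663
  M+4: 0.42010426×0.4097 + 0.31434374×0.5903 = 0.357674
  M+6: 0.31434374×0.4097 + 0.07840275×0.5903 = 0.175068
  M+8: 0.07840275×0.4097 = 0.032122
Scale to base peak (0.357674) = 100: 30.89 : 90.77 : 100.00 : 48.95 : 8.98

30.89 : 90.77 : 100.00 : 48.95 : 8.98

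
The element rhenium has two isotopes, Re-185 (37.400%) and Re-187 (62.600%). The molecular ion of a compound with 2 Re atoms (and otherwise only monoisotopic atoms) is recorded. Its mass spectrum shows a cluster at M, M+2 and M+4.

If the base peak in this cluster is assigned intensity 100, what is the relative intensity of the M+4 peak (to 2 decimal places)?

Binomial terms of (0.37400 + 0.62600)^2: M 0.1399, M+2 0.4682, M+4 0.3919 → M+2 is the base peak.
P(M+2) = C(2,1) × 0.37400^1 × 0.62600^1 = 2 × 0.3740 × 0.6260 = 0.468248 (base)
P(M+4) = C(2,2) × 0.37400^0 × 0.62600^2 = 1 × 1.0000 × 0.391876 = 0.391876
Relative intensity = 0.391876 / 0.468248 × 100 = 83.69

83.69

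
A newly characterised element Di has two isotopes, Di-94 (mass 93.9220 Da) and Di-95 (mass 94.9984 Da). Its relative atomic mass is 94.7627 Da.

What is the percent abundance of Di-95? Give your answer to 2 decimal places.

Writing the weighted mean with unknown fraction x of Di-94:
93.9220·x + 94.9984·(1 − x) = 94.7627
(93.9220 − 94.9984)·x = 94.7627 − 94.9984
x = -0.2357 / -1.0764 = 0.21897 → 21.90% Di-94, 78.10% Di-95.

78.10%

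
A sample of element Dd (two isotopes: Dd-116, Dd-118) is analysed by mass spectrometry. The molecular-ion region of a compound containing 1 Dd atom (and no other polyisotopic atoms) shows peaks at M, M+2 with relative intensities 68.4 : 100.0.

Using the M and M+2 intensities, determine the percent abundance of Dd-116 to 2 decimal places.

40.62%

Let p = fractional abundance of Dd-116. I(M+2)/I(M) = [C(1,1)·p^0·(1−p)] / p^1 = 1·(1−p)/p = 100.0/68.4 = 1.4620
(1−p)/p = 1.4620/1 = 1.4620  ⇒  p = 1/(1 + 1.4620) = 0.4062
Dd-116: 40.62%, Dd-118: 59.38%.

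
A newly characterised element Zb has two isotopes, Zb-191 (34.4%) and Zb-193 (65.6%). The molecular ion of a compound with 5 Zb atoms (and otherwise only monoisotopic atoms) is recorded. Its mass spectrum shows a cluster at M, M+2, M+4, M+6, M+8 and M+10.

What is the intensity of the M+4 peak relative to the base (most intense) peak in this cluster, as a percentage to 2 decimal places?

Binomial terms of (0.344 + 0.656)^5: M 0.0048, M+2 0.0459, M+4 0.1752, M+6 0.3341, M+8 0.3185, M+10 0.1215 → M+6 is the base peak.
P(M+6) = C(5,3) × 0.344^2 × 0.656^3 = 10 × 0.118336 × 0.28230042 = 0.334063 (base)
P(M+4) = C(5,2) × 0.344^3 × 0.656^2 = 10 × 0.04070758 × 0.430336 = 0.175179
Relative intensity = 0.175179 / 0.334063 × 100 = 52.44

52.44%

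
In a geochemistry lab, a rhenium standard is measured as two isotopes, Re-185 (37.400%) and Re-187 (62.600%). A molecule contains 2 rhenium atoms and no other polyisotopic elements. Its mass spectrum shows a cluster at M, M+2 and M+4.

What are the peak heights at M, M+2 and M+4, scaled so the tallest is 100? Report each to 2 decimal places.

29.87 : 100.00 : 83.69

Expanding (0.37400 + 0.62600)^2:
P(M) = 0.37400^2 = 0.139876
P(M+2) = 2 × 0.37400^1 × 0.62600^1 = 0.468248
P(M+4) = 0.62600^2 = 0.391876
The M+2 peak is largest (0.468248); scaling to 100 gives 29.87 : 100.00 : 83.69.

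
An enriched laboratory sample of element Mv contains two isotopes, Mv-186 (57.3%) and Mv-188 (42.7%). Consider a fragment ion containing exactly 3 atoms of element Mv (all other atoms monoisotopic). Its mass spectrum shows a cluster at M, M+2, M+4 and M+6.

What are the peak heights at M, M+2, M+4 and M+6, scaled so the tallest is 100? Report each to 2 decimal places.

Expanding (0.573 + 0.427)^3:
P(M) = 0.573^3 = 0.188133
P(M+2) = 3 × 0.573^2 × 0.427^1 = 0.420589
P(M+4) = 3 × 0.573^1 × 0.427^2 = 0.313424
P(M+6) = 0.427^3 = 0.077854
The M+2 peak is largest (0.420589); scaling to 100 gives 44.73 : 100.00 : 74.52 : 18.51.

44.73 : 100.00 : 74.52 : 18.51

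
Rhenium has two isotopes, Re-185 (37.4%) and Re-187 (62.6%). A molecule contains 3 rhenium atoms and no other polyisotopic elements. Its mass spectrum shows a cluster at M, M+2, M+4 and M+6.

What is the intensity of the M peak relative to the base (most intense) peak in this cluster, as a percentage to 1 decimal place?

11.9%

(0.374 + 0.626)^3 gives M 0.0523, M+2 0.2627, M+4 0.4397, M+6 0.2453; the largest is M+4.
P(M+4) = C(3,2) × 0.374^1 × 0.626^2 = 3 × 0.3740 × 0.391876 = 0.439685 (base)
P(M) = C(3,0) × 0.374^3 × 0.626^0 = 1 × 0.05231362 × 1.0000 = 0.052314
Relative intensity = 0.052314 / 0.439685 × 100 = 11.9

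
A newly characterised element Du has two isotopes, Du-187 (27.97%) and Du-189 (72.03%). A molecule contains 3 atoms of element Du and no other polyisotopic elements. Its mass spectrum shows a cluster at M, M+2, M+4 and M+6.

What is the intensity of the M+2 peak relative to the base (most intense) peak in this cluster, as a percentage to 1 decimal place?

(0.2797 + 0.7203)^3 gives M 0.0219, M+2 0.1691, M+4 0.4354, M+6 0.3737; the largest is M+4.
P(M+4) = C(3,2) × 0.2797^1 × 0.7203^2 = 3 × 0.2797 × 0.51883209 = 0.435352 (base)
P(M+2) = C(3,1) × 0.2797^2 × 0.7203^1 = 3 × 0.07823209 × 0.7203 = 0.169052
Relative intensity = 0.169052 / 0.435352 × 100 = 38.8

38.8%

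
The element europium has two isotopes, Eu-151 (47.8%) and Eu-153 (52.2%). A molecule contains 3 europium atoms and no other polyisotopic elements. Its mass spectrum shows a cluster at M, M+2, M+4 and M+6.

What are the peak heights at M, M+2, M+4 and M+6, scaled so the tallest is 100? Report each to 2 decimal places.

Each Eu atom is independently Eu-151 (p = 0.478) or Eu-153 (q = 0.522); the cluster is the binomial expansion (p + q)^3.
P(M) = 0.478^3 = 0.109215
P(M+2) = 3 × 0.478^2 × 0.522^1 = 0.357806
P(M+4) = 3 × 0.478^1 × 0.522^2 = 0.390742
P(M+6) = 0.522^3 = 0.142237
The M+4 peak is largest (0.390742); scaling to 100 gives 27.95 : 91.57 : 100.00 : 36.40.

27.95 : 91.57 : 100.00 : 36.40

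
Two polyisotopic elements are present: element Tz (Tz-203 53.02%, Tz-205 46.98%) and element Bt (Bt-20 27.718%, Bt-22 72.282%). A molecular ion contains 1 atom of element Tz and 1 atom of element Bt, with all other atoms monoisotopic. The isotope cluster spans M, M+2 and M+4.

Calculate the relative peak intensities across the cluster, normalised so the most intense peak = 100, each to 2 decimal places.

Element Tz pattern (n=1): 0.5302 : 0.4698
Element Bt pattern (n=1): 0.27718 : 0.72282
Convolve the two distributions (both contribute in 2-u steps):
  M: 0.5302×0.27718 = 0.146961
  M+2: 0.5302×0.72282 + 0.4698×0.27718 = 0.513458
  M+4: 0.4698×0.72282 = 0.339581
Scale to base peak (0.513458) = 100: 28.62 : 100.00 : 66.14

28.62 : 100.00 : 66.14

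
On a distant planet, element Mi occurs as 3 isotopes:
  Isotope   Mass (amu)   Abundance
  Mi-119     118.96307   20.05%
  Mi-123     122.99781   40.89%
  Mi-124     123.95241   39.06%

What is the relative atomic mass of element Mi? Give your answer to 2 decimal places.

122.56 amu

Weight each isotope mass by its fractional abundance: 0.2005 × 118.96307 + 0.4089 × 122.99781 + 0.3906 × 123.95241
= 23.852096 + 50.293805 + 48.415811 = 122.561712 amu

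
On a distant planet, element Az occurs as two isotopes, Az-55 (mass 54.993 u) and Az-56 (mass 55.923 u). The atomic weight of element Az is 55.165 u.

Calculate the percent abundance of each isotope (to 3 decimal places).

Let x be the fractional abundance of Az-55; then Az-56 has abundance 1 − x.
54.993·x + 55.923·(1 − x) = 55.165
(54.993 − 55.923)·x = 55.165 − 55.923
x = -0.758 / -0.930 = 0.81505 → 81.505% Az-55, 18.495% Az-56.

Az-55: 81.505%, Az-56: 18.495%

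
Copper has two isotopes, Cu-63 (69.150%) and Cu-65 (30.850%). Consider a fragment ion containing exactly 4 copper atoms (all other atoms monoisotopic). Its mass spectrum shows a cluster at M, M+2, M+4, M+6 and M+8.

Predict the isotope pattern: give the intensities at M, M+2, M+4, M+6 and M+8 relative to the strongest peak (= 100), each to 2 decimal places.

56.04 : 100.00 : 66.92 : 19.90 : 2.22

Expanding (0.69150 + 0.30850)^4:
P(M) = 0.69150^4 = 0.228649
P(M+2) = 4 × 0.69150^3 × 0.30850^1 = 0.408030
P(M+4) = 6 × 0.69150^2 × 0.30850^2 = 0.273052
P(M+6) = 4 × 0.69150^1 × 0.30850^3 = 0.081212
P(M+8) = 0.30850^4 = 0.009058
The M+2 peak is largest (0.408030); scaling to 100 gives 56.04 : 100.00 : 66.92 : 19.90 : 2.22.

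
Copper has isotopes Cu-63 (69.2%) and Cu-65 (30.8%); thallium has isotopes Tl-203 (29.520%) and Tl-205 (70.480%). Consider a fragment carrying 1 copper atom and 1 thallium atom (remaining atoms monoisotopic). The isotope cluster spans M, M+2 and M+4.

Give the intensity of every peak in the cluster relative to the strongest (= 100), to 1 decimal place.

35.3 : 100.0 : 37.5

Copper pattern (n=1): 0.6920 : 0.3080
Thallium pattern (n=1): 0.2952 : 0.7048
Convolve the two distributions (both contribute in 2-u steps):
  M: 0.6920×0.2952 = 0.204278
  M+2: 0.6920×0.7048 + 0.3080×0.2952 = 0.578643
  M+4: 0.3080×0.7048 = 0.217078
Scale to base peak (0.578643) = 100: 35.3 : 100.0 : 37.5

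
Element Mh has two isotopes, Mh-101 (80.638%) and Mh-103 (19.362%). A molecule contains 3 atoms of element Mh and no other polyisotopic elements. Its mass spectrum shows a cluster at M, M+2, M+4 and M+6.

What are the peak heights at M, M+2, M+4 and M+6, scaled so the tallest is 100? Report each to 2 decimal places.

100.00 : 72.03 : 17.30 : 1.38

Expanding (0.80638 + 0.19362)^3:
P(M) = 0.80638^3 = 0.524348
P(M+2) = 3 × 0.80638^2 × 0.19362^1 = 0.377703
P(M+4) = 3 × 0.80638^1 × 0.19362^2 = 0.090690
P(M+6) = 0.19362^3 = 0.007259
The M peak is largest (0.524348); scaling to 100 gives 100.00 : 72.03 : 17.30 : 1.38.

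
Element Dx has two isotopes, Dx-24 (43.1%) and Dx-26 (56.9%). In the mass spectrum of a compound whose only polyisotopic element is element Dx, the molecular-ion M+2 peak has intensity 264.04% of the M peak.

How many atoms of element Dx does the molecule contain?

2

The M+2/M ratio from n Dx atoms is n · q/p = n · 0.569/0.431.
n = 2.6404 × 0.431/0.569 = 2.00 ≈ 2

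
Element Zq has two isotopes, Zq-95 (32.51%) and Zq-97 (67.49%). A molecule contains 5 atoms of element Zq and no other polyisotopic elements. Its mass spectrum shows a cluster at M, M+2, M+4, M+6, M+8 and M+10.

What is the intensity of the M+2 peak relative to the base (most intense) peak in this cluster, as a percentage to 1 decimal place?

(0.3251 + 0.6749)^5 gives M 0.0036, M+2 0.0377, M+4 0.1565, M+6 0.3249, M+8 0.3372, M+10 0.1400; the largest is M+8.
P(M+8) = C(5,4) × 0.3251^1 × 0.6749^4 = 5 × 0.3251 × 0.20747115 = 0.337244 (base)
P(M+2) = C(5,1) × 0.3251^4 × 0.6749^1 = 5 × 0.01117038 × 0.6749 = 0.037694
Relative intensity = 0.037694 / 0.337244 × 100 = 11.2

11.2%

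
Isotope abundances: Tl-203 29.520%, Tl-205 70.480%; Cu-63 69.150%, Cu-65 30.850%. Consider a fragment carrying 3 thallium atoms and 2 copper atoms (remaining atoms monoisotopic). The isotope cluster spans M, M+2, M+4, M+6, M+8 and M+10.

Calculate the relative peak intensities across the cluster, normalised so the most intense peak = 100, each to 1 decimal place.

3.3 : 26.6 : 78.2 : 100.0 : 51.3 : 8.9

Thallium pattern (n=3): 0.02572463 : 0.18425524 : 0.43991564 : 0.35010449
Copper pattern (n=2): 0.47817225 : 0.4266555 : 0.09517225
Convolve the two distributions (both contribute in 2-u steps):
  M: 0.02572463×0.47817225 = 0.012301
  M+2: 0.02572463×0.4266555 + 0.18425524×0.47817225 = 0.099081
  M+4: 0.02572463×0.09517225 + 0.18425524×0.4266555 + 0.43991564×0.47817225 = 0.291417
  M+6: 0.18425524×0.09517225 + 0.43991564×0.4266555 + 0.35010449×0.47817225 = 0.372639
  M+8: 0.43991564×0.09517225 + 0.35010449×0.4266555 = 0.191242
  M+10: 0.35010449×0.09517225 = 0.033320
Scale to base peak (0.372639) = 100: 3.3 : 26.6 : 78.2 : 100.0 : 51.3 : 8.9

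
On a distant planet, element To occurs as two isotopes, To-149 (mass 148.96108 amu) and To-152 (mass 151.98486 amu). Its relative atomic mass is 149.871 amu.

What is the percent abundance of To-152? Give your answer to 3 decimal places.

30.092%

Writing the weighted mean with unknown fraction x of To-149:
148.96108·x + 151.98486·(1 − x) = 149.871
(148.96108 − 151.98486)·x = 149.871 − 151.98486
x = -2.11386 / -3.02378 = 0.69908 → 69.908% To-149, 30.092% To-152.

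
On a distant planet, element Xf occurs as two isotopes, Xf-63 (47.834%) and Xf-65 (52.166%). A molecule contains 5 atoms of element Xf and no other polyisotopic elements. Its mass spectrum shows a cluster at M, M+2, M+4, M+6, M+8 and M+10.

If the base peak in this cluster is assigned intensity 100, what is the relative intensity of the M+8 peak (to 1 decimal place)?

54.5

Binomial terms of (0.47834 + 0.52166)^5: M 0.0250, M+2 0.1366, M+4 0.2978, M+6 0.3248, M+8 0.1771, M+10 0.0386 → M+6 is the base peak.
P(M+6) = C(5,3) × 0.47834^2 × 0.52166^3 = 10 × 0.22880916 × 0.1419589 = 0.324815 (base)
P(M+8) = C(5,4) × 0.47834^1 × 0.52166^4 = 5 × 0.47834 × 0.07405428 = 0.177116
Relative intensity = 0.177116 / 0.324815 × 100 = 54.5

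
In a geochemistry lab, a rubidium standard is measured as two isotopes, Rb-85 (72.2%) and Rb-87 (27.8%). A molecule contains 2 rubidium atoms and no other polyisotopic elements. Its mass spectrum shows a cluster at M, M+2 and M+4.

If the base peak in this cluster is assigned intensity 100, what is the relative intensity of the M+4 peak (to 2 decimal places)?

(0.722 + 0.278)^2 gives M 0.5213, M+2 0.4014, M+4 0.0773; the largest is M.
P(M) = C(2,0) × 0.722^2 × 0.278^0 = 1 × 0.521284 × 1.0000 = 0.521284 (base)
P(M+4) = C(2,2) × 0.722^0 × 0.278^2 = 1 × 1.0000 × 0.077284 = 0.077284
Relative intensity = 0.077284 / 0.521284 × 100 = 14.83

14.83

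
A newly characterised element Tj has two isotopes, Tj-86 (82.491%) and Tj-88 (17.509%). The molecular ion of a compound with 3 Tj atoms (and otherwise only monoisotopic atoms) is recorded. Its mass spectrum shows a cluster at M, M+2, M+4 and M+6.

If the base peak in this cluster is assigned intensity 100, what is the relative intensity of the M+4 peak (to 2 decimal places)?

(0.82491 + 0.17509)^3 gives M 0.5613, M+2 0.3574, M+4 0.0759, M+6 0.0054; the largest is M.
P(M) = C(3,0) × 0.82491^3 × 0.17509^0 = 1 × 0.56133188 × 1.0000 = 0.561332 (base)
P(M+4) = C(3,2) × 0.82491^1 × 0.17509^2 = 3 × 0.82491 × 0.03065651 = 0.075867
Relative intensity = 0.075867 / 0.561332 × 100 = 13.52

13.52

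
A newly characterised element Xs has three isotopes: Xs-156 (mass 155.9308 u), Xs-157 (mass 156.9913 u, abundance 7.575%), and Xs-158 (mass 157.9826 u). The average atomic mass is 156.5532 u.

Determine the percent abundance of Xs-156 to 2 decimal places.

66.01%

The remaining 92.425% is split between Xs-156 (fraction x) and Xs-158 (fraction 0.92425 − x).
Substituting: 155.9308x + 157.9826(0.92425 − x) = 144.661109025
(155.9308 − 157.9826)x = -1.354309025  ⇒  x = 0.66006, y = 0.26419
Xs-156: 66.01%, Xs-158: 26.42%.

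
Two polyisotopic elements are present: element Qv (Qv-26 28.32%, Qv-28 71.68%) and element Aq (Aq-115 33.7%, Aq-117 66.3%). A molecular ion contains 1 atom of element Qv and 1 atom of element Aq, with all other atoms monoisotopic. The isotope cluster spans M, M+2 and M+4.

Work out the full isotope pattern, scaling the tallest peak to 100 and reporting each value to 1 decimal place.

Element Qv pattern (n=1): 0.2832 : 0.7168
Element Aq pattern (n=1): 0.3370 : 0.6630
Convolve the two distributions (both contribute in 2-u steps):
  M: 0.2832×0.3370 = 0.095438
  M+2: 0.2832×0.6630 + 0.7168×0.3370 = 0.429323
  M+4: 0.7168×0.6630 = 0.475238
Scale to base peak (0.475238) = 100: 20.1 : 90.3 : 100.0

20.1 : 90.3 : 100.0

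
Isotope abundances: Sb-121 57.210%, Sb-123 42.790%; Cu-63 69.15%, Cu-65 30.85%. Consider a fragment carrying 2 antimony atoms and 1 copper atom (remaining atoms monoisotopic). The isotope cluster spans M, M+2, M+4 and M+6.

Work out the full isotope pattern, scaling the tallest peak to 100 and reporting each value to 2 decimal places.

51.49 : 100.00 : 63.17 : 12.85

Antimony pattern (n=2): 0.32729841 : 0.48960318 : 0.18309841
Copper pattern (n=1): 0.6915 : 0.3085
Convolve the two distributions (both contribute in 2-u steps):
  M: 0.32729841×0.6915 = 0.226327
  M+2: 0.32729841×0.3085 + 0.48960318×0.6915 = 0.439532
  M+4: 0.48960318×0.3085 + 0.18309841×0.6915 = 0.277655
  M+6: 0.18309841×0.3085 = 0.056486
Scale to base peak (0.439532) = 100: 51.49 : 100.00 : 63.17 : 12.85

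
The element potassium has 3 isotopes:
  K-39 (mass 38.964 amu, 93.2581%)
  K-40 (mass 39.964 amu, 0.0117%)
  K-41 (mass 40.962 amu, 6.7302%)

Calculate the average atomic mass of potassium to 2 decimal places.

39.10 amu

Average mass = Σ (abundance × isotope mass) = 0.932581 × 38.964 + 0.000117 × 39.964 + 0.067302 × 40.962
= 36.3371 + 0.0047 + 2.7568 = 39.0986 amu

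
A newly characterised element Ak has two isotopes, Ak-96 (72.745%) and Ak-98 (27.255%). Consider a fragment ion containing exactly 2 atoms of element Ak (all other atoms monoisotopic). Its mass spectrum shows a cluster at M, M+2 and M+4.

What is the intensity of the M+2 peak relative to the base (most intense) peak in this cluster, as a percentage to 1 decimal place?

Term probabilities: M 0.5292, M+2 0.3965, M+4 0.0743. Base peak = M.
P(M) = C(2,0) × 0.72745^2 × 0.27255^0 = 1 × 0.5291835 × 1.0000 = 0.529184 (base)
P(M+2) = C(2,1) × 0.72745^1 × 0.27255^1 = 2 × 0.72745 × 0.27255 = 0.396533
Relative intensity = 0.396533 / 0.529184 × 100 = 74.9

74.9%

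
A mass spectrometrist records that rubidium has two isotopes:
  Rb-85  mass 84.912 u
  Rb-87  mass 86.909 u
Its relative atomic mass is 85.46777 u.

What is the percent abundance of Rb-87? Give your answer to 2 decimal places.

With x = fraction of Rb-85 (so Rb-87 is 1 − x):
84.912·x + 86.909·(1 − x) = 85.46777
(84.912 − 86.909)·x = 85.46777 − 86.909
x = -1.44123 / -1.997 = 0.72170 → 72.17% Rb-85, 27.83% Rb-87.

27.83%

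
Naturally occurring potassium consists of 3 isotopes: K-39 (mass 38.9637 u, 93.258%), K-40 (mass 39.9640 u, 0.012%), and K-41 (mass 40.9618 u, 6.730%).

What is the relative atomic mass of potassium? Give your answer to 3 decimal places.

39.098 u

Average mass = Σ (abundance × isotope mass) = 0.93258 × 38.9637 + 0.00012 × 39.9640 + 0.06730 × 40.9618
= 36.33677 + 0.00480 + 2.75673 = 39.09830 u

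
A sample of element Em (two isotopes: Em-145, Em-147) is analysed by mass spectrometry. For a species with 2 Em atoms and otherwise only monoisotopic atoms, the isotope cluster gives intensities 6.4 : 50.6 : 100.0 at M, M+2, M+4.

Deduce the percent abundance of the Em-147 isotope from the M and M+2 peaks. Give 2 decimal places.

79.81%

If p is the fraction of Em that is Em-145, then I(M+2)/I(M) = [C(2,1)·p^1·(1−p)] / p^2 = 2·(1−p)/p = 50.6/6.4 = 7.9062
(1−p)/p = 7.9062/2 = 3.9531  ⇒  p = 1/(1 + 3.9531) = 0.2019
Em-145: 20.19%, Em-147: 79.81%.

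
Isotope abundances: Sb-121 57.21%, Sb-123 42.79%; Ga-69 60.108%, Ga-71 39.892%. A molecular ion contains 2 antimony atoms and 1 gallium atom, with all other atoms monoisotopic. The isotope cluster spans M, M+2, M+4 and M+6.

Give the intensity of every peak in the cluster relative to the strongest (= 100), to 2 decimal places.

Antimony pattern (n=2): 0.32729841 : 0.48960318 : 0.18309841
Gallium pattern (n=1): 0.60108 : 0.39892
Convolve the two distributions (both contribute in 2-u steps):
  M: 0.32729841×0.60108 = 0.196733
  M+2: 0.32729841×0.39892 + 0.48960318×0.60108 = 0.424857
  M+4: 0.48960318×0.39892 + 0.18309841×0.60108 = 0.305369
  M+6: 0.18309841×0.39892 = 0.073042
Scale to base peak (0.424857) = 100: 46.31 : 100.00 : 71.88 : 17.19

46.31 : 100.00 : 71.88 : 17.19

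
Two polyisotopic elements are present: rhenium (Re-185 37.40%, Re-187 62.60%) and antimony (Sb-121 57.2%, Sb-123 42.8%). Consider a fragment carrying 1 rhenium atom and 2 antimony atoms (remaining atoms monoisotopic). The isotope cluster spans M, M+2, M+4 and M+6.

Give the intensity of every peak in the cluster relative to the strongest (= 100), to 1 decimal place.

31.5 : 100.0 : 96.7 : 29.6

Rhenium pattern (n=1): 0.3740 : 0.6260
Antimony pattern (n=2): 0.327184 : 0.489632 : 0.183184
Convolve the two distributions (both contribute in 2-u steps):
  M: 0.3740×0.327184 = 0.122367
  M+2: 0.3740×0.489632 + 0.6260×0.327184 = 0.387940
  M+4: 0.3740×0.183184 + 0.6260×0.489632 = 0.375020
  M+6: 0.6260×0.183184 = 0.114673
Scale to base peak (0.387940) = 100: 31.5 : 100.0 : 96.7 : 29.6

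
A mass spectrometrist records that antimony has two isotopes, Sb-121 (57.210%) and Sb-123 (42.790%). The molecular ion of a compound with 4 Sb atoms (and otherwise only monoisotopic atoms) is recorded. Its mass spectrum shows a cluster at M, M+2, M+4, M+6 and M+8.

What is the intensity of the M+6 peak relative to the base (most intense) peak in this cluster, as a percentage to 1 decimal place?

49.9%

(0.57210 + 0.42790)^4 gives M 0.1071, M+2 0.3205, M+4 0.3596, M+6 0.1793, M+8 0.0335; the largest is M+4.
P(M+4) = C(4,2) × 0.57210^2 × 0.42790^2 = 6 × 0.32729841 × 0.18309841 = 0.359567 (base)
P(M+6) = C(4,3) × 0.57210^1 × 0.42790^3 = 4 × 0.5721 × 0.07834781 = 0.179291
Relative intensity = 0.179291 / 0.359567 × 100 = 49.9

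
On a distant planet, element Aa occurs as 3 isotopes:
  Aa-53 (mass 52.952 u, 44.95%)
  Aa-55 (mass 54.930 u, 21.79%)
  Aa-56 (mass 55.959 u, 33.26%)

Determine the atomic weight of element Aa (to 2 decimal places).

54.38 u

The abundance-weighted mean is 0.4495 × 52.952 + 0.2179 × 54.930 + 0.3326 × 55.959
= 23.8019 + 11.9692 + 18.6120 = 54.3831 u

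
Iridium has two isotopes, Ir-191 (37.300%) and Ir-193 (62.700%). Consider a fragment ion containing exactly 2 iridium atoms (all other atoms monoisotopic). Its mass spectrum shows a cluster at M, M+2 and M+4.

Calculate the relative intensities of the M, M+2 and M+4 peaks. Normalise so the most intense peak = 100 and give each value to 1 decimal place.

The 2 Ir atoms are independent, so intensities follow the terms of (0.37300 + 0.62700)^2.
P(M) = 0.37300^2 = 0.139129
P(M+2) = 2 × 0.37300^1 × 0.62700^1 = 0.467742
P(M+4) = 0.62700^2 = 0.393129
The M+2 peak is largest (0.467742); scaling to 100 gives 29.7 : 100.0 : 84.0.

29.7 : 100.0 : 84.0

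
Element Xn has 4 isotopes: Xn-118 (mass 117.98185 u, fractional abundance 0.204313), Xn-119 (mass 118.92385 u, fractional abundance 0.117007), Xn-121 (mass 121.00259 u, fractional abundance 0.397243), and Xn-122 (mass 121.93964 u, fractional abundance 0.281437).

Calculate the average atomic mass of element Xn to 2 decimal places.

120.41 u

The abundance-weighted mean is 0.204313 × 117.98185 + 0.117007 × 118.92385 + 0.397243 × 121.00259 + 0.281437 × 121.93964
= 24.105226 + 13.914923 + 48.067432 + 34.318326 = 120.405907 u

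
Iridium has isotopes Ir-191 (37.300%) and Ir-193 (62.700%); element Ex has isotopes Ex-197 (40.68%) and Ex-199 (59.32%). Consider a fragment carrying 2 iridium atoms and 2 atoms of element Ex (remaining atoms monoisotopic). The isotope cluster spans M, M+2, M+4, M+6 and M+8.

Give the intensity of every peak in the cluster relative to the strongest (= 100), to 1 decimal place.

6.5 : 40.8 : 95.9 : 100.0 : 39.0

Iridium pattern (n=2): 0.139129 : 0.467742 : 0.393129
Element Ex pattern (n=2): 0.16548624 : 0.48262752 : 0.35188624
Convolve the two distributions (both contribute in 2-u steps):
  M: 0.139129×0.16548624 = 0.023024
  M+2: 0.139129×0.48262752 + 0.467742×0.16548624 = 0.144552
  M+4: 0.139129×0.35188624 + 0.467742×0.48262752 + 0.393129×0.16548624 = 0.339760
  M+6: 0.467742×0.35188624 + 0.393129×0.48262752 = 0.354327
  M+8: 0.393129×0.35188624 = 0.138337
Scale to base peak (0.354327) = 100: 6.5 : 40.8 : 95.9 : 100.0 : 39.0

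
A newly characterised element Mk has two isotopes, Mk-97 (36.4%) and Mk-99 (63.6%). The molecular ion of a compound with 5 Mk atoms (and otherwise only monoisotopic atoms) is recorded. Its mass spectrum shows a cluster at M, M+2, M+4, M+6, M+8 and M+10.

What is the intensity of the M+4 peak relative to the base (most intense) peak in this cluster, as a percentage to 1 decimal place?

57.2%

Binomial terms of (0.364 + 0.636)^5: M 0.0064, M+2 0.0558, M+4 0.1951, M+6 0.3409, M+8 0.2978, M+10 0.1041 → M+6 is the base peak.
P(M+6) = C(5,3) × 0.364^2 × 0.636^3 = 10 × 0.132496 × 0.25725946 = 0.340858 (base)
P(M+4) = C(5,2) × 0.364^3 × 0.636^2 = 10 × 0.04822854 × 0.404496 = 0.195083
Relative intensity = 0.195083 / 0.340858 × 100 = 57.2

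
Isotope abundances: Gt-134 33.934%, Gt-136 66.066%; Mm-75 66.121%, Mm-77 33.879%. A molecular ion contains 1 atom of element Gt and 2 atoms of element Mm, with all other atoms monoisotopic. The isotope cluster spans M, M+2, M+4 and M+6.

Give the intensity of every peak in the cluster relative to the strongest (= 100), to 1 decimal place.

33.7 : 100.0 : 76.0 : 17.2

Element Gt pattern (n=1): 0.33934 : 0.66066
Element Mm pattern (n=2): 0.43719866 : 0.44802267 : 0.11477866
Convolve the two distributions (both contribute in 2-u steps):
  M: 0.33934×0.43719866 = 0.148359
  M+2: 0.33934×0.44802267 + 0.66066×0.43719866 = 0.440872
  M+4: 0.33934×0.11477866 + 0.66066×0.44802267 = 0.334940
  M+6: 0.66066×0.11477866 = 0.075830
Scale to base peak (0.440872) = 100: 33.7 : 100.0 : 76.0 : 17.2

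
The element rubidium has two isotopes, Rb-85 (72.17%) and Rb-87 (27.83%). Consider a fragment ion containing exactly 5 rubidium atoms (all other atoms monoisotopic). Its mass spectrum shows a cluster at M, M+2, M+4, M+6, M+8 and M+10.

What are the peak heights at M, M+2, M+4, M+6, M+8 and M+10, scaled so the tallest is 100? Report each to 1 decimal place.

51.9 : 100.0 : 77.1 : 29.7 : 5.7 : 0.4

Expanding (0.7217 + 0.2783)^5:
P(M) = 0.7217^5 = 0.195787
P(M+2) = 5 × 0.7217^4 × 0.2783^1 = 0.377494
P(M+4) = 10 × 0.7217^3 × 0.2783^2 = 0.291136
P(M+6) = 10 × 0.7217^2 × 0.2783^3 = 0.112267
P(M+8) = 5 × 0.7217^1 × 0.2783^4 = 0.021646
P(M+10) = 0.2783^5 = 0.001669
The M+2 peak is largest (0.377494); scaling to 100 gives 51.9 : 100.0 : 77.1 : 29.7 : 5.7 : 0.4.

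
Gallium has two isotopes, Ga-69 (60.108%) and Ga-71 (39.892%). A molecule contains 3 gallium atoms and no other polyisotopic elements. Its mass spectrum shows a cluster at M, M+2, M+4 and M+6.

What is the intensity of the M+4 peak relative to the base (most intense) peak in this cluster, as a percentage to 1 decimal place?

(0.60108 + 0.39892)^3 gives M 0.2172, M+2 0.4324, M+4 0.2870, M+6 0.0635; the largest is M+2.
P(M+2) = C(3,1) × 0.60108^2 × 0.39892^1 = 3 × 0.36129717 × 0.39892 = 0.432386 (base)
P(M+4) = C(3,2) × 0.60108^1 × 0.39892^2 = 3 × 0.60108 × 0.15913717 = 0.286963
Relative intensity = 0.286963 / 0.432386 × 100 = 66.4

66.4%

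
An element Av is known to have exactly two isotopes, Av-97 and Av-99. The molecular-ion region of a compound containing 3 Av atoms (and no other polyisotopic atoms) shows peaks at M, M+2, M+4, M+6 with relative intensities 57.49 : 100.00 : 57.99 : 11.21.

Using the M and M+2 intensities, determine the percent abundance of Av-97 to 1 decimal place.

63.3%

Write p for the Av-97 fraction. I(M+2)/I(M) = [C(3,1)·p^2·(1−p)] / p^3 = 3·(1−p)/p = 100.00/57.49 = 1.7394
(1−p)/p = 1.7394/3 = 0.5798  ⇒  p = 1/(1 + 0.5798) = 0.6330
Av-97: 63.3%, Av-99: 36.7%.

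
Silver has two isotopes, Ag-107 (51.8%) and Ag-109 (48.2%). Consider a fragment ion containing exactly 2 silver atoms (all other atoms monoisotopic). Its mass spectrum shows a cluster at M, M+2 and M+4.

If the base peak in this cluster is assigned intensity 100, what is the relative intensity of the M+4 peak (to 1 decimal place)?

46.5

(0.518 + 0.482)^2 gives M 0.2683, M+2 0.4994, M+4 0.2323; the largest is M+2.
P(M+2) = C(2,1) × 0.518^1 × 0.482^1 = 2 × 0.5180 × 0.4820 = 0.499352 (base)
P(M+4) = C(2,2) × 0.518^0 × 0.482^2 = 1 × 1.0000 × 0.232324 = 0.232324
Relative intensity = 0.232324 / 0.499352 × 100 = 46.5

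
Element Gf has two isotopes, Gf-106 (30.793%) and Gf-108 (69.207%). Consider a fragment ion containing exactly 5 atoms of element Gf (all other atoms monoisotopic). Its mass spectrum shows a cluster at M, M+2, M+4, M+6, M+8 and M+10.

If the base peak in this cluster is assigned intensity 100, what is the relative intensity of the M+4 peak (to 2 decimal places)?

39.59

Term probabilities: M 0.0028, M+2 0.0311, M+4 0.1398, M+6 0.3143, M+8 0.3532, M+10 0.1588. Base peak = M+8.
P(M+8) = C(5,4) × 0.30793^1 × 0.69207^4 = 5 × 0.30793 × 0.22940353 = 0.353201 (base)
P(M+4) = C(5,2) × 0.30793^3 × 0.69207^2 = 10 × 0.0291982 × 0.47896088 = 0.139848
Relative intensity = 0.139848 / 0.353201 × 100 = 39.59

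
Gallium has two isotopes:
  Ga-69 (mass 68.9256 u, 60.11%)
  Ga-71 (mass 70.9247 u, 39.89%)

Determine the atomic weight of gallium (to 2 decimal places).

The abundance-weighted mean is 0.6011 × 68.9256 + 0.3989 × 70.9247
= 41.43118 + 28.29186 = 69.72304 u

69.72 u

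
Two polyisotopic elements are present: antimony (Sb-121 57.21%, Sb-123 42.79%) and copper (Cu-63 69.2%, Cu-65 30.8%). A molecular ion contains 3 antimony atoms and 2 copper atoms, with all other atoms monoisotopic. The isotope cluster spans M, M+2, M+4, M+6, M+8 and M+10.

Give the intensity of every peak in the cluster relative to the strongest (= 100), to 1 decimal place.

25.8 : 80.9 : 100.0 : 60.8 : 18.2 : 2.1

Antimony pattern (n=3): 0.18724742 : 0.42015297 : 0.3142518 : 0.07834781
Copper pattern (n=2): 0.478864 : 0.426272 : 0.094864
Convolve the two distributions (both contribute in 2-u steps):
  M: 0.18724742×0.478864 = 0.089666
  M+2: 0.18724742×0.426272 + 0.42015297×0.478864 = 0.281014
  M+4: 0.18724742×0.094864 + 0.42015297×0.426272 + 0.3142518×0.478864 = 0.347346
  M+6: 0.42015297×0.094864 + 0.3142518×0.426272 + 0.07834781×0.478864 = 0.211332
  M+8: 0.3142518×0.094864 + 0.07834781×0.426272 = 0.063209
  M+10: 0.07834781×0.094864 = 0.007432
Scale to base peak (0.347346) = 100: 25.8 : 80.9 : 100.0 : 60.8 : 18.2 : 2.1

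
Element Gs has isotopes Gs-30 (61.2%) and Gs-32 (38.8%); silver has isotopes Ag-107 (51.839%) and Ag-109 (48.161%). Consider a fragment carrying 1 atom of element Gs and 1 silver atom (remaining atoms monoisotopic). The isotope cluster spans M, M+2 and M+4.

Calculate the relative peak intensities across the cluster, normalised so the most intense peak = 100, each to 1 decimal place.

64.0 : 100.0 : 37.7

Element Gs pattern (n=1): 0.6120 : 0.3880
Silver pattern (n=1): 0.51839 : 0.48161
Convolve the two distributions (both contribute in 2-u steps):
  M: 0.6120×0.51839 = 0.317255
  M+2: 0.6120×0.48161 + 0.3880×0.51839 = 0.495881
  M+4: 0.3880×0.48161 = 0.186865
Scale to base peak (0.495881) = 100: 64.0 : 100.0 : 37.7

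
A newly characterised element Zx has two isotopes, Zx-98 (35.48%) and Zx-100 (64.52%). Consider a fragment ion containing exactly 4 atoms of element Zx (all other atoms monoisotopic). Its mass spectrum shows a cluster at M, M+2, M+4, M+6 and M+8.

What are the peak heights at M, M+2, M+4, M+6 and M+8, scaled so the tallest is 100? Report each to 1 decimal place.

4.2 : 30.2 : 82.5 : 100.0 : 45.5

Expanding (0.3548 + 0.6452)^4:
P(M) = 0.3548^4 = 0.015847
P(M+2) = 4 × 0.3548^3 × 0.6452^1 = 0.115267
P(M+4) = 6 × 0.3548^2 × 0.6452^2 = 0.314418
P(M+6) = 4 × 0.3548^1 × 0.6452^3 = 0.381177
P(M+8) = 0.6452^4 = 0.173292
The M+6 peak is largest (0.381177); scaling to 100 gives 4.2 : 30.2 : 82.5 : 100.0 : 45.5.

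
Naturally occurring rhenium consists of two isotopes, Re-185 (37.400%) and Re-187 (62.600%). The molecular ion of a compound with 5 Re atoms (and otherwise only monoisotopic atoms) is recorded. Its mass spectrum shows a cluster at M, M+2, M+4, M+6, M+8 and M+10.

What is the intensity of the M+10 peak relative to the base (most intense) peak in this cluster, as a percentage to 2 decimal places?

28.02%

(0.37400 + 0.62600)^5 gives M 0.0073, M+2 0.0612, M+4 0.2050, M+6 0.3431, M+8 0.2872, M+10 0.0961; the largest is M+6.
P(M+6) = C(5,3) × 0.37400^2 × 0.62600^3 = 10 × 0.139876 × 0.24531438 = 0.343136 (base)
P(M+10) = C(5,5) × 0.37400^0 × 0.62600^5 = 1 × 1.0000 × 0.09613282 = 0.096133
Relative intensity = 0.096133 / 0.343136 × 100 = 28.02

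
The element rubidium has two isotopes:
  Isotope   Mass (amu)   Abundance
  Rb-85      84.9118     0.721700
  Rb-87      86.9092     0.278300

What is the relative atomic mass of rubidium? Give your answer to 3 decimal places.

85.468 amu

Weight each isotope mass by its fractional abundance: 0.721700 × 84.9118 + 0.278300 × 86.9092
= 61.28085 + 24.18683 = 85.46768 amu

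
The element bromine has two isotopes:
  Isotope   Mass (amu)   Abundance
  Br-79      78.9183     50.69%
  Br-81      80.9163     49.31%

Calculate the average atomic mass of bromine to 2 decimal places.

Ar = Σ fᵢ·mᵢ = 0.5069 × 78.9183 + 0.4931 × 80.9163
= 40.00369 + 39.89983 = 79.90352 amu

79.90 amu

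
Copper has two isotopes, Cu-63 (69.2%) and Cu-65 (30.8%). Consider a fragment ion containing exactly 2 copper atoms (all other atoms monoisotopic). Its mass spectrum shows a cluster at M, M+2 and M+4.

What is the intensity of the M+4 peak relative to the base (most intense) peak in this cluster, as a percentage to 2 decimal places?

19.81%

Term probabilities: M 0.4789, M+2 0.4263, M+4 0.0949. Base peak = M.
P(M) = C(2,0) × 0.692^2 × 0.308^0 = 1 × 0.478864 × 1.0000 = 0.478864 (base)
P(M+4) = C(2,2) × 0.692^0 × 0.308^2 = 1 × 1.0000 × 0.094864 = 0.094864
Relative intensity = 0.094864 / 0.478864 × 100 = 19.81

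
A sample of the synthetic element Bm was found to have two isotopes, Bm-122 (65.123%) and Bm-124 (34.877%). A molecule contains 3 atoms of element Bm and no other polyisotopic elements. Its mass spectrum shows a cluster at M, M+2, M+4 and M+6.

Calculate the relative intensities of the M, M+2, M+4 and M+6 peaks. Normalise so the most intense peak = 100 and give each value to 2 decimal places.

62.24 : 100.00 : 53.56 : 9.56

The 3 Bm atoms are independent, so intensities follow the terms of (0.65123 + 0.34877)^3.
P(M) = 0.65123^3 = 0.276187
P(M+2) = 3 × 0.65123^2 × 0.34877^1 = 0.443741
P(M+4) = 3 × 0.65123^1 × 0.34877^2 = 0.237648
P(M+6) = 0.34877^3 = 0.042425
The M+2 peak is largest (0.443741); scaling to 100 gives 62.24 : 100.00 : 53.56 : 9.56.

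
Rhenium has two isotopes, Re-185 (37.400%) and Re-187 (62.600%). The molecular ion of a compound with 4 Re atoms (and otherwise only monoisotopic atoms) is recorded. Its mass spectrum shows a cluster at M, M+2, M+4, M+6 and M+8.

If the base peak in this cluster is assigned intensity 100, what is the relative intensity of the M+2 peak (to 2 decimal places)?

35.69

Binomial terms of (0.37400 + 0.62600)^4: M 0.0196, M+2 0.1310, M+4 0.3289, M+6 0.3670, M+8 0.1536 → M+6 is the base peak.
P(M+6) = C(4,3) × 0.37400^1 × 0.62600^3 = 4 × 0.3740 × 0.24531438 = 0.366990 (base)
P(M+2) = C(4,1) × 0.37400^3 × 0.62600^1 = 4 × 0.05231362 × 0.6260 = 0.130993
Relative intensity = 0.130993 / 0.366990 × 100 = 35.69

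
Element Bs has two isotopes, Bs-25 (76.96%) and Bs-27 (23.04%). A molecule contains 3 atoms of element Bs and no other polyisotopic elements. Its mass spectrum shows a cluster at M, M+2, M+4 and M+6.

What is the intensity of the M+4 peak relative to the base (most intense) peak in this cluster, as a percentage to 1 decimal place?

26.9%

Term probabilities: M 0.4558, M+2 0.4094, M+4 0.1226, M+6 0.0122. Base peak = M.
P(M) = C(3,0) × 0.7696^3 × 0.2304^0 = 1 × 0.45582189 × 1.0000 = 0.455822 (base)
P(M+4) = C(3,2) × 0.7696^1 × 0.2304^2 = 3 × 0.7696 × 0.05308416 = 0.122561
Relative intensity = 0.122561 / 0.455822 × 100 = 26.9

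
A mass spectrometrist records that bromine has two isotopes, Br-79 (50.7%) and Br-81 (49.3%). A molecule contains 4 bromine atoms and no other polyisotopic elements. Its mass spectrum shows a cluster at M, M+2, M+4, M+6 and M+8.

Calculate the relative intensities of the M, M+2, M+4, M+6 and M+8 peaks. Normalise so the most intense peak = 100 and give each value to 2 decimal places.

Each Br atom is independently Br-79 (p = 0.507) or Br-81 (q = 0.493); the cluster is the binomial expansion (p + q)^4.
P(M) = 0.507^4 = 0.066074
P(M+2) = 4 × 0.507^3 × 0.493^1 = 0.256999
P(M+4) = 6 × 0.507^2 × 0.493^2 = 0.374853
P(M+6) = 4 × 0.507^1 × 0.493^3 = 0.243001
P(M+8) = 0.493^4 = 0.059073
The M+4 peak is largest (0.374853); scaling to 100 gives 17.63 : 68.56 : 100.00 : 64.83 : 15.76.

17.63 : 68.56 : 100.00 : 64.83 : 15.76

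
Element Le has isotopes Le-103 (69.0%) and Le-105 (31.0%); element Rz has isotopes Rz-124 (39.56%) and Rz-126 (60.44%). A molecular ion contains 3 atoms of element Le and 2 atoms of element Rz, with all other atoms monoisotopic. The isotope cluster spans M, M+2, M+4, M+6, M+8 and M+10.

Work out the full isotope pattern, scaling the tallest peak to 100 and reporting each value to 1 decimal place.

Element Le pattern (n=3): 0.328509 : 0.442773 : 0.198927 : 0.029791
Element Rz pattern (n=2): 0.15649936 : 0.47820128 : 0.36529936
Convolve the two distributions (both contribute in 2-u steps):
  M: 0.328509×0.15649936 = 0.051411
  M+2: 0.328509×0.47820128 + 0.442773×0.15649936 = 0.226387
  M+4: 0.328509×0.36529936 + 0.442773×0.47820128 + 0.198927×0.15649936 = 0.362871
  M+6: 0.442773×0.36529936 + 0.198927×0.47820128 + 0.029791×0.15649936 = 0.261534
  M+8: 0.198927×0.36529936 + 0.029791×0.47820128 = 0.086914
  M+10: 0.029791×0.36529936 = 0.010883
Scale to base peak (0.362871) = 100: 14.2 : 62.4 : 100.0 : 72.1 : 24.0 : 3.0

14.2 : 62.4 : 100.0 : 72.1 : 24.0 : 3.0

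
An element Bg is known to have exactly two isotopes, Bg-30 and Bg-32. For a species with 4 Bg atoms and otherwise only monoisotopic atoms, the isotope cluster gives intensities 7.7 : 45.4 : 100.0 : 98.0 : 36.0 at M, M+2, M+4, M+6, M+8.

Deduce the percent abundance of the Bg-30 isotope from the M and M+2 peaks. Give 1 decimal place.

40.4%

If p is the fraction of Bg that is Bg-30, then I(M+2)/I(M) = [C(4,1)·p^3·(1−p)] / p^4 = 4·(1−p)/p = 45.4/7.7 = 5.8961
(1−p)/p = 5.8961/4 = 1.4740  ⇒  p = 1/(1 + 1.4740) = 0.4042
Bg-30: 40.4%, Bg-32: 59.6%.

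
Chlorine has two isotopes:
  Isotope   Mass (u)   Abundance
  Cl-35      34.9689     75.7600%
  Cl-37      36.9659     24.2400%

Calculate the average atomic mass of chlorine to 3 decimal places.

The abundance-weighted mean is 0.757600 × 34.9689 + 0.242400 × 36.9659
= 26.49244 + 8.96053 = 35.45297 u

35.453 u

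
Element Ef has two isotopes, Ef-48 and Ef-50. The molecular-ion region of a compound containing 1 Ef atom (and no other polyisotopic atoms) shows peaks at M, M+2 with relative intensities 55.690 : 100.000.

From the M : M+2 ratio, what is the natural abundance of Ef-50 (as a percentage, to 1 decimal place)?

Write p for the Ef-48 fraction. I(M+2)/I(M) = [C(1,1)·p^0·(1−p)] / p^1 = 1·(1−p)/p = 100.000/55.690 = 1.7957
(1−p)/p = 1.7957/1 = 1.7957  ⇒  p = 1/(1 + 1.7957) = 0.3577
Ef-48: 35.8%, Ef-50: 64.2%.

64.2%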